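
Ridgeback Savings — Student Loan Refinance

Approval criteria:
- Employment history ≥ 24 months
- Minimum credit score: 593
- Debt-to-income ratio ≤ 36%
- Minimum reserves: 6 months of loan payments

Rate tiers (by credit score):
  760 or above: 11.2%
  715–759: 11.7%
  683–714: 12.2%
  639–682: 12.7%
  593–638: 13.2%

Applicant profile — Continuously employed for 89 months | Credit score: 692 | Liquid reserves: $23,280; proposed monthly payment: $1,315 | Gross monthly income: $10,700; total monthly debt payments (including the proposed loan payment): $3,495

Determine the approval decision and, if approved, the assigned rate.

Approved at 12.2%

Credit score 692 ≥ 593 (meets minimum)
DTI: 3,495 ÷ 10,700 = 32.7%, within the 36% cap
Employment 89 ≥ 24 months
Liquid reserves cover 23,280/1,315 = 17.7 months — ≥ 6 required
All requirements met. Score 692 falls in the 683–714 tier → 12.2%.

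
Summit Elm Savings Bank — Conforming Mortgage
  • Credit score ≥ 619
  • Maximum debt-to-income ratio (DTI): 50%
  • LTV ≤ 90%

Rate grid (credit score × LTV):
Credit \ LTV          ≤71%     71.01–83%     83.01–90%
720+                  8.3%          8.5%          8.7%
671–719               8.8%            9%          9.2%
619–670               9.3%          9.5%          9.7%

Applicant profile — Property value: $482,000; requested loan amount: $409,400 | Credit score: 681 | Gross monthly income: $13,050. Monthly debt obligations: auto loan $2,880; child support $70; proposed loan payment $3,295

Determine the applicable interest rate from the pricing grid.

9.2%

Credit score 681 ≥ 619; Total monthly debts = (2,880 + 70 + 3,295) = 6,245. Debt-to-income = 6,245/13,050 = 47.9% — meets 50% limit
Loan-to-value = 409,400/482,000 = 84.9% — pass (90% max)
Score 681 is in the 671–719 band; LTV 84.9% is in the 83.01–90% band → 9.2%.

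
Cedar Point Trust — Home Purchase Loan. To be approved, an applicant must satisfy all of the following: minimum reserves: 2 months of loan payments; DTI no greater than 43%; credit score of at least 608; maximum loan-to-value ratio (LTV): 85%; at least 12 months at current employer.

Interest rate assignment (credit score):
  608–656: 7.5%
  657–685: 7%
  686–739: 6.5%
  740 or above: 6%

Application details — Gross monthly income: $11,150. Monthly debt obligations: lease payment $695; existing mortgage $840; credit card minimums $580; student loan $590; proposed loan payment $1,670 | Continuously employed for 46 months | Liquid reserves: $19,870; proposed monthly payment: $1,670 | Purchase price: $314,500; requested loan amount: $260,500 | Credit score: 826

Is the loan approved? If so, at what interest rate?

Approved at 6%

Credit score 826 ≥ 608 (meets minimum)
Total monthly debts = (695 + 840 + 580 + 590 + 1,670) = 4,375. Debt-to-income = 4,375/11,150 = 39.2% — meets 43% limit
Reserves: 19,870 ÷ 1,670 = 11.9 months (meets 2-month minimum)
LTV: 260,500 ÷ 314,500 = 82.8%, within 85% cap
Employment 46 ≥ 12 months
All requirements met. Score 826 falls in the 740 or above tier → 6%.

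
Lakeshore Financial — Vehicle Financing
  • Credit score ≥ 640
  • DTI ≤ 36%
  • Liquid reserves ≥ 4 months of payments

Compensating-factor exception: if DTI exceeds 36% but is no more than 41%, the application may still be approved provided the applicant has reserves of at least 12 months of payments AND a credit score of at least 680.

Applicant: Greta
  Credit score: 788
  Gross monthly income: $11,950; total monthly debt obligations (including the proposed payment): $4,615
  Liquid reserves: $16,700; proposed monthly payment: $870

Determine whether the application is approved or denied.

Approved

Credit score 788 ≥ 640 (meets base)
DTI = 4,615/11,950 = 38.6% > 36% — standard DTI limit exceeded.
Reserves = 16,700/870 = 19.2 months ≥ 4
38.6% falls in the override range (36%–41%), so the compensating-factor test applies.
Reserves 19.2 ≥ 12 months; credit score 788 ≥ 680.
Both compensating conditions met → exception applies.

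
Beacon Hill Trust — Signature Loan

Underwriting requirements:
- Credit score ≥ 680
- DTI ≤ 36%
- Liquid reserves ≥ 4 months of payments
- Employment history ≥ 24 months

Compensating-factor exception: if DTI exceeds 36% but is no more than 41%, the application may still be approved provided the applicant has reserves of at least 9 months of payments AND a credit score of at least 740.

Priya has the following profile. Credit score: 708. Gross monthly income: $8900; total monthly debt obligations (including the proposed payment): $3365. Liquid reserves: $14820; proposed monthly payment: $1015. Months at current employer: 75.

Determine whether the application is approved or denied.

Credit score 708 ≥ 680 (meets base)
DTI = 3,365/8,900 = 37.8% > 36% — standard DTI limit exceeded.
Reserves: 14,820 ÷ 1,015 = 14.6 months (meets 4-month minimum)
Employment 75 ≥ 24 months
37.8% falls in the override range (36%–41%), so the compensating-factor test applies.
Reserves 14.6 ≥ 9 months; credit score 708 < 740.
Override conditions not both satisfied; exception does not apply.

Denied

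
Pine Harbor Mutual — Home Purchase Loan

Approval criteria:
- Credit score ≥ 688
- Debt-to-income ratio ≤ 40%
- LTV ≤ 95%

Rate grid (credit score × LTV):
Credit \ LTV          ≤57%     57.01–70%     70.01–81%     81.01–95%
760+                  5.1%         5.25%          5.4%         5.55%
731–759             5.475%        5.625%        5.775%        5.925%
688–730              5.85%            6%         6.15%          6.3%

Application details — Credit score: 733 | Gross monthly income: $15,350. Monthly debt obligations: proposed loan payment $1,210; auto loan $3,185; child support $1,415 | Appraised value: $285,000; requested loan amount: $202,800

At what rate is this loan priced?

5.775%

Credit score 733 ≥ 688; Total monthly debts = (1,210 + 3,185 + 1,415) = 5,810. Debt-to-income = 5,810/15,350 = 37.9% — meets 40% limit
LTV: 202,800 ÷ 285,000 = 71.2%, within 95% cap
Score 733 is in the 731–759 band; LTV 71.2% is in the 70.01–81% band → 5.775%.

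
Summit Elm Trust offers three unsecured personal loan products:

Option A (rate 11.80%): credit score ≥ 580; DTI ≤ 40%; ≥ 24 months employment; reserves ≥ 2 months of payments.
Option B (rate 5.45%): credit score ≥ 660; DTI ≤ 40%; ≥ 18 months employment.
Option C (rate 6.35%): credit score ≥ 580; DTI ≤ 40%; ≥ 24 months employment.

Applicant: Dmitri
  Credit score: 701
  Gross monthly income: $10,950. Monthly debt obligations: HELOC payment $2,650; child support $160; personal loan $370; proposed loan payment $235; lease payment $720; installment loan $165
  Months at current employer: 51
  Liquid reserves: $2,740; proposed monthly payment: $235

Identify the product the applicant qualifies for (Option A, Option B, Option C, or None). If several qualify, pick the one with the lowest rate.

Option B

Total debts = (2,650 + 160 + 370 + 235 + 720 + 165) = 4,300; DTI = 4,300/10,950 = 39.3%.
Reserves = 2,740/235 = 11.7 months.
Option A: score 701 ≥ 580; DTI 39.3% ≤ 40%; employment 51 ≥ 24 mo; reserves 11.7 ≥ 2 mo → qualifies.
Option B: score 701 ≥ 660; DTI 39.3% ≤ 40%; employment 51 ≥ 18 mo → qualifies.
Option C: score 701 ≥ 580; DTI 39.3% ≤ 40%; employment 51 ≥ 24 mo → qualifies.
Qualifying: Option A, Option B, Option C. Lowest rate is 5.45% → Option B.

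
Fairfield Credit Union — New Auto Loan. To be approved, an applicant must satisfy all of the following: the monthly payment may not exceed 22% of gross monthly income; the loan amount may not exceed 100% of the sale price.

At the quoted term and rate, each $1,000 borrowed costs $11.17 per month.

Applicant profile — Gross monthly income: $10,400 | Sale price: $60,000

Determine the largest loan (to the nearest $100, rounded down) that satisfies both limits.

$60,000

Payment cap: 22% × $10,400 = $2,288/month.
At $11.17 per $1,000, that supports 2,288/11.17 × 1,000 ≈ $204,834 → $204,800.
LTV cap: 100% × $60,000 = $60,000 → $60,000.
Binding constraint: loan-to-value.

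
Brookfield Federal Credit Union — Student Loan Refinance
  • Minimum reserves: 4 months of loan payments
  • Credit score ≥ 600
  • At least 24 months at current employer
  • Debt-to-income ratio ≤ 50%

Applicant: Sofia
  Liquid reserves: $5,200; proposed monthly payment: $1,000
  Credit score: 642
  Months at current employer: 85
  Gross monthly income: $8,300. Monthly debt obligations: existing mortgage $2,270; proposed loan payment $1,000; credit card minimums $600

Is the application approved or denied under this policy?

Reserves: 5,200 ÷ 1,000 = 5.2 months (meets 4-month minimum)
Credit score 642 ≥ 600 (meets)
Employment 85 ≥ 24 months
Total monthly debts = (2,270 + 1,000 + 600) = 3,870. DTI = 3,870/8,300 = 46.6% ≤ 50%
All criteria satisfied.

Approved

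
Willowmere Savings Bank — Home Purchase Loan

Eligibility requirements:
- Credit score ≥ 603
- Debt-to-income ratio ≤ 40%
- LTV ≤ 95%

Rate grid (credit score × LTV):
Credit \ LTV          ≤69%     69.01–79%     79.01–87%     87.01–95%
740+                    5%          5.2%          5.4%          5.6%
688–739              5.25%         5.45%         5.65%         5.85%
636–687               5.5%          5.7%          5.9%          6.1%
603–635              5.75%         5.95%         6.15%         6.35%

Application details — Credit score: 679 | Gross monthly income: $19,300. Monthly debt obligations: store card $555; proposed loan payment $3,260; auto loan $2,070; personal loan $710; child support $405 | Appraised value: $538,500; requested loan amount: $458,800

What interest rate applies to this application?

Credit score 679 ≥ 603; Total monthly debts = (555 + 3,260 + 2,070 + 710 + 405) = 7,000. DTI = 7,000/19,300 = 36.3% ≤ 40%
Loan-to-value = 458,800/538,500 = 85.2% — pass (95% max)
Credit 679 → row 636–687; LTV 85.2% → column 79.01–87%. Grid cell → 5.9%.

5.9%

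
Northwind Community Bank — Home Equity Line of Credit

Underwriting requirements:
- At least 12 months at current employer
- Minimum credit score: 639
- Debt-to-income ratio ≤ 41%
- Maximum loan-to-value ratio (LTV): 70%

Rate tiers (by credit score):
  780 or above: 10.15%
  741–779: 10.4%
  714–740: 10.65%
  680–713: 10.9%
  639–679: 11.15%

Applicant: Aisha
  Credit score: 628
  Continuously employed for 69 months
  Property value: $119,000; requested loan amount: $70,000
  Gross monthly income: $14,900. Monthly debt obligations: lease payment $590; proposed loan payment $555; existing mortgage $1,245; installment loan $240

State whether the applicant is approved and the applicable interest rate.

Denied

Credit score 628 < 639 (below minimum)
Employment 69 ≥ 12 months
LTV: 70,000 ÷ 119,000 = 58.8%, within 70% cap
Total monthly debts = (590 + 555 + 1,245 + 240) = 2,630. Debt-to-income = 2,630/14,900 = 17.7% — meets 41% limit
Not all requirements met → denied.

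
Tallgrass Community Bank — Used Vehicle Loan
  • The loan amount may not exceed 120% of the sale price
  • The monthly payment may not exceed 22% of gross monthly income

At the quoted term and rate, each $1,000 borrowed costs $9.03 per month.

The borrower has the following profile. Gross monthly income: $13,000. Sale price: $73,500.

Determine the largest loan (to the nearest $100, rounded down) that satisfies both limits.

Payment cap: 22% × $13,000 = $2,860/month.
At $9.03 per $1,000, that supports 2,860/9.03 × 1,000 ≈ $316,722 → $316,700.
LTV cap: 120% × $73,500 = $88,200 → $88,200.
Binding constraint: loan-to-value.

$88,200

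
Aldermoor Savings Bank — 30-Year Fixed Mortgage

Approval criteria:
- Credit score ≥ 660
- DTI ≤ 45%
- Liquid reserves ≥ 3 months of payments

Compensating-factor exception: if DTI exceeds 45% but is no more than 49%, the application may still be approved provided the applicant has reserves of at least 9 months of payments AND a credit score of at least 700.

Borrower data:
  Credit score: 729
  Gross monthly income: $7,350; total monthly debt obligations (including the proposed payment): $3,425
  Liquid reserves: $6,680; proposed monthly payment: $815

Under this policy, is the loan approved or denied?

Credit score 729 ≥ 660 (meets base)
DTI: 3,425 ÷ 7,350 = 46.6%, over the 45% base limit.
Reserves: 6,680 ÷ 815 = 8.2 months (meets 3-month minimum)
46.6% falls in the override range (45%–49%), so the compensating-factor test applies.
Reserves 8.2 < 9 months; credit score 729 ≥ 700.
Override conditions not both satisfied; exception does not apply.

Denied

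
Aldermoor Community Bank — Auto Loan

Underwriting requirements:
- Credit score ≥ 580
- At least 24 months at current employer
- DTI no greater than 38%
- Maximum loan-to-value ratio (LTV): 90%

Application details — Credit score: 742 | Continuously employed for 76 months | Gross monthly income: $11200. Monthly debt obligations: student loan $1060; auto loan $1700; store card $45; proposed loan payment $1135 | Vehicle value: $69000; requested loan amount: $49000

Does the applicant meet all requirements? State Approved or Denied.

Approved

Credit score 742 ≥ 580 (meets)
Employment 76 ≥ 24 months
Total monthly debts = (1,060 + 1,700 + 45 + 1,135) = 3,940. Debt-to-income = 3,940/11,200 = 35.2% — meets 38% limit
LTV: 49,000 ÷ 69,000 = 71%, within 90% cap
All criteria satisfied.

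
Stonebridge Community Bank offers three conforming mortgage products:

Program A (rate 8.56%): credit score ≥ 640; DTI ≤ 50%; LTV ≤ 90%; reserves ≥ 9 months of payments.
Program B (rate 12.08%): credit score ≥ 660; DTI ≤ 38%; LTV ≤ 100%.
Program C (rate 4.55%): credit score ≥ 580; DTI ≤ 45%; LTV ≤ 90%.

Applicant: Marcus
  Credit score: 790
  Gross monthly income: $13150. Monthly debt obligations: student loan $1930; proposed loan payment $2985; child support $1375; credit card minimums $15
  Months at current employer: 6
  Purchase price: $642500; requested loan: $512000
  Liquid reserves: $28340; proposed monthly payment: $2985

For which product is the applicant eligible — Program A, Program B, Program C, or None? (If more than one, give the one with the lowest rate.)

Program A

Total debts = (1,930 + 2,985 + 1,375 + 15) = 6,305; DTI = 6,305/13,150 = 47.9%.
LTV = 512,000/642,500 = 79.7%.
Reserves = 28,340/2,985 = 9.5 months.
Program A: score 790 ≥ 640; DTI 47.9% ≤ 50%; LTV 79.7% ≤ 90%; reserves 9.5 ≥ 9 mo → qualifies.
Program B: score 790 ≥ 660; DTI 47.9% > 38%; LTV 79.7% ≤ 100% → does not qualify.
Program C: score 790 ≥ 580; DTI 47.9% > 45%; LTV 79.7% ≤ 90% → does not qualify.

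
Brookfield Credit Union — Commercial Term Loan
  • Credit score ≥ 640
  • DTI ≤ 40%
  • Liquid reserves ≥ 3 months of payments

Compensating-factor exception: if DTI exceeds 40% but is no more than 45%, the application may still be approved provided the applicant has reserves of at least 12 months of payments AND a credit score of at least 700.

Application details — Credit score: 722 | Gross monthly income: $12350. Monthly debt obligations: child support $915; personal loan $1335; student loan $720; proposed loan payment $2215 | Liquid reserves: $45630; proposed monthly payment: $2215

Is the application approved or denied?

Approved

Credit score 722 ≥ 640 (meets base)
Total debts = (915 + 1,335 + 720 + 2,215) = 5,185. DTI = 5,185/12,350 = 42% > 40% — standard DTI limit exceeded.
Reserves = 45,630/2,215 = 20.6 months ≥ 3
DTI 42% is within the 40%–45% exception band; checking compensating factors.
Reserves 20.6 ≥ 12 months; credit score 722 ≥ 700.
Both override conditions satisfied; DTI exception granted.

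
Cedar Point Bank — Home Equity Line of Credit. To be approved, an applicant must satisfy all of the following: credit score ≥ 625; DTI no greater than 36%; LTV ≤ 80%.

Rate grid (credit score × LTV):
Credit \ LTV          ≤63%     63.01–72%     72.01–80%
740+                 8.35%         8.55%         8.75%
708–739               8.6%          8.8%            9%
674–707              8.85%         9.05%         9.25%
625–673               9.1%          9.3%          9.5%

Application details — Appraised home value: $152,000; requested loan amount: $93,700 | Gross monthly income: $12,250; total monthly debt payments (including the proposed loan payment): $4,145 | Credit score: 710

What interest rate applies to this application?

Credit score 710 ≥ 625; DTI: 4,145 ÷ 12,250 = 33.8%, within the 36% cap
LTV: 93,700 ÷ 152,000 = 61.6%, within 80% cap
Score 710 is in the 708–739 band; LTV 61.6% is in the ≤63% band → 8.6%.

8.6%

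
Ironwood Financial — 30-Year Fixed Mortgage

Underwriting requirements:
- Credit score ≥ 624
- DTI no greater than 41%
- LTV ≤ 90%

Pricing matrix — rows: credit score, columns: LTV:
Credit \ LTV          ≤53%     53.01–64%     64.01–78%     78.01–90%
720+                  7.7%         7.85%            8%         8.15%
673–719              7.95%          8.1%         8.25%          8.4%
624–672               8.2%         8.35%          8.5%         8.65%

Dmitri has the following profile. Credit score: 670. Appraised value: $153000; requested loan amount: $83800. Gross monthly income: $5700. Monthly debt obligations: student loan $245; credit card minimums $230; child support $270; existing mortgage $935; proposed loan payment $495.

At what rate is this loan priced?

Credit score 670 ≥ 624; Total monthly debts = (245 + 230 + 270 + 935 + 495) = 2,175. DTI: 2,175 ÷ 5,700 = 38.2%, within the 41% cap
LTV = 83,800/153,000 = 54.8% ≤ 90%
Credit 670 → row 624–672; LTV 54.8% → column 53.01–64%. Grid cell → 8.35%.

8.35%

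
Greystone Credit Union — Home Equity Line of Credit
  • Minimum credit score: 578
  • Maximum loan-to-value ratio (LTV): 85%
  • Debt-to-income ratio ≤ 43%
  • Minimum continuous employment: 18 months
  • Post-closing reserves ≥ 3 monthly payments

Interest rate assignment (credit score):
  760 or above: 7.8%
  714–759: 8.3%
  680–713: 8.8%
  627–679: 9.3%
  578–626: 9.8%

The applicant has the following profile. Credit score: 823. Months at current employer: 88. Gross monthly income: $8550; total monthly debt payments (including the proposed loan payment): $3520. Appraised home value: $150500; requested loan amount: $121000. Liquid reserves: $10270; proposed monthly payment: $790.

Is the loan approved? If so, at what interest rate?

Credit score 823 ≥ 578 (meets minimum)
Loan-to-value = 121,000/150,500 = 80.4% — pass (85% max)
Employment 88 ≥ 18 months
DTI = 3,520/8,550 = 41.2% ≤ 43%
Liquid reserves cover 10,270/790 = 13.0 months — ≥ 3 required
All requirements met. Score 823 falls in the 760 or above tier → 7.8%.

Approved at 7.8%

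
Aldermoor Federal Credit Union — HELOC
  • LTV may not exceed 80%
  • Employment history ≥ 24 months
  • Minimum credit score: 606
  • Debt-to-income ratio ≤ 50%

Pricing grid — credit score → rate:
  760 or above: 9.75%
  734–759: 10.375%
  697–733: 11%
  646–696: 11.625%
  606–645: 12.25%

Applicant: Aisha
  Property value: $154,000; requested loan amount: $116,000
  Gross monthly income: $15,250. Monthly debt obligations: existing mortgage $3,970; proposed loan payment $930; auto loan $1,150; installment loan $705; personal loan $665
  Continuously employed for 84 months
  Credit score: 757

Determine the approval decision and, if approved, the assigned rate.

Credit score 757 ≥ 606 (meets minimum)
Total monthly debts = (3,970 + 930 + 1,150 + 705 + 665) = 7,420. DTI = 7,420/15,250 = 48.7% ≤ 50%
LTV: 116,000 ÷ 154,000 = 75.3%, within 80% cap
Employment 84 ≥ 24 months
All requirements met. Score 757 falls in the 734–759 tier → 10.375%.

Approved at 10.375%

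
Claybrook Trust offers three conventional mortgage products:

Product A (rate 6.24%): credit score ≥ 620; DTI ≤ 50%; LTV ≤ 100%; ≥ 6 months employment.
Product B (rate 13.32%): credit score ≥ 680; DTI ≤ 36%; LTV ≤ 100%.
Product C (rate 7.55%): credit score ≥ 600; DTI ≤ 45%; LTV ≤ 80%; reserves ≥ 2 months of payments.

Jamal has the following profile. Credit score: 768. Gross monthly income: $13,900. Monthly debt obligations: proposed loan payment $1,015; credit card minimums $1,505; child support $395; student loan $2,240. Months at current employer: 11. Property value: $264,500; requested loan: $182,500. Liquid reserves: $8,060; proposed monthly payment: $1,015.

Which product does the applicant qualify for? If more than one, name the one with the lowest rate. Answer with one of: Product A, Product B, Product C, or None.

Product A

Total debts = (1,015 + 1,505 + 395 + 2,240) = 5,155; DTI = 5,155/13,900 = 37.1%.
LTV = 182,500/264,500 = 69%.
Reserves = 8,060/1,015 = 7.9 months.
Product A: score 768 ≥ 620; DTI 37.1% ≤ 50%; LTV 69% ≤ 100%; employment 11 ≥ 6 mo → qualifies.
Product B: score 768 ≥ 680; DTI 37.1% > 36%; LTV 69% ≤ 100% → does not qualify.
Product C: score 768 ≥ 600; DTI 37.1% ≤ 45%; LTV 69% ≤ 80%; reserves 7.9 ≥ 2 mo → qualifies.
Qualifying: Product A, Product C. Lowest rate is 6.24% → Product A.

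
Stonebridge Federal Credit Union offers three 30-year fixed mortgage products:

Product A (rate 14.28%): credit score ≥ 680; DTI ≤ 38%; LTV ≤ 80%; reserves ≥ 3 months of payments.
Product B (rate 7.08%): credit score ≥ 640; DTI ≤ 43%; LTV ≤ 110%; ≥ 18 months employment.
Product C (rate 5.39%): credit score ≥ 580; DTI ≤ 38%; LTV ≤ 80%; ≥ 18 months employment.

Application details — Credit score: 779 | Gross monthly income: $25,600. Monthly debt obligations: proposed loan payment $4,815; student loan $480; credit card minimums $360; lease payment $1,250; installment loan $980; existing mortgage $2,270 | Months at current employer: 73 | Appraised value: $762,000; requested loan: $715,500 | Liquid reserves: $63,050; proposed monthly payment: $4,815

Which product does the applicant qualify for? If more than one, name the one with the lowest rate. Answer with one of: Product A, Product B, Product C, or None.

Product B

Total debts = (4,815 + 480 + 360 + 1,250 + 980 + 2,270) = 10,155; DTI = 10,155/25,600 = 39.7%.
LTV = 715,500/762,000 = 93.9%.
Reserves = 63,050/4,815 = 13.1 months.
Product A: score 779 ≥ 680; DTI 39.7% > 38%; LTV 93.9% > 80%; reserves 13.1 ≥ 3 mo → does not qualify.
Product B: score 779 ≥ 640; DTI 39.7% ≤ 43%; LTV 93.9% ≤ 110%; employment 73 ≥ 18 mo → qualifies.
Product C: score 779 ≥ 580; DTI 39.7% > 38%; LTV 93.9% > 80%; employment 73 ≥ 18 mo → does not qualify.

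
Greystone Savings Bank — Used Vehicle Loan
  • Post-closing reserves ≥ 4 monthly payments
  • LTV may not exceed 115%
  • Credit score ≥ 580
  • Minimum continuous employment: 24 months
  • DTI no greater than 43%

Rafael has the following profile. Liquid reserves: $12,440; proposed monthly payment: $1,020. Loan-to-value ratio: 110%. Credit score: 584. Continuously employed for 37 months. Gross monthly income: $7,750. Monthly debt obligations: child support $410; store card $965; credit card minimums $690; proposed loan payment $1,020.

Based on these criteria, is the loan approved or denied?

Reserves: 12,440 ÷ 1,020 = 12.2 months (meets 4-month minimum)
LTV 110% ≤ 115%
Credit score 584 ≥ 580 (meets)
Employment 37 ≥ 24 months
Total monthly debts = (410 + 965 + 690 + 1,020) = 3,085. Debt-to-income = 3,085/7,750 = 39.8% — meets 43% limit
All criteria satisfied.

Approved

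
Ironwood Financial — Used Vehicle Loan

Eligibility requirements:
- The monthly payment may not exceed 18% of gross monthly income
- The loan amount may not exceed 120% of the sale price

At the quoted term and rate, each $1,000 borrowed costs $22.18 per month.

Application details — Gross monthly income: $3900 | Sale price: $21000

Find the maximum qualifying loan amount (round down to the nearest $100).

$25,200

Payment cap: 18% × $3,900 = $702/month.
At $22.18 per $1,000, that supports 702/22.18 × 1,000 ≈ $31,650 → $31,600.
LTV cap: 120% × $21,000 = $25,200 → $25,200.
Binding constraint: loan-to-value.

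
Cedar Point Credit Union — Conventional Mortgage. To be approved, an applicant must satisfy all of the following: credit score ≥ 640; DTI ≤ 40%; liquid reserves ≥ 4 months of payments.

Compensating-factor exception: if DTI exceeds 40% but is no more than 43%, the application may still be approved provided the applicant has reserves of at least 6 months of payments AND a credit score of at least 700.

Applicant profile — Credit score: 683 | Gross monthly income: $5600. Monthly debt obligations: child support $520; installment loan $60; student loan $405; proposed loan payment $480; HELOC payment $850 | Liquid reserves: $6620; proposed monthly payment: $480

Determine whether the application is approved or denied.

Credit score 683 ≥ 640 (meets base)
Total debts = (520 + 60 + 405 + 480 + 850) = 2,315. DTI = 2,315/5,600 = 41.3% > 40% — standard DTI limit exceeded.
Liquid reserves cover 6,620/480 = 13.8 months — ≥ 4 required
DTI 41.3% is within the 40%–43% exception band; checking compensating factors.
Override check — reserves: 13.8 mo (ok); score: 683 (below 700).
Override conditions not both satisfied; exception does not apply.

Denied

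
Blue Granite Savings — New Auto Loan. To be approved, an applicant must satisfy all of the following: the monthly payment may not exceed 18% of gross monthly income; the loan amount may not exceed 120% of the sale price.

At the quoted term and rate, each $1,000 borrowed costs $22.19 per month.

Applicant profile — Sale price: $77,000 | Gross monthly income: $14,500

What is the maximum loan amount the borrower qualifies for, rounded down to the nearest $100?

$92,400

Payment cap: 18% × $14,500 = $2,610/month.
At $22.19 per $1,000, that supports 2,610/22.19 × 1,000 ≈ $117,620 → $117,600.
LTV cap: 120% × $77,000 = $92,400 → $92,400.
Binding constraint: loan-to-value.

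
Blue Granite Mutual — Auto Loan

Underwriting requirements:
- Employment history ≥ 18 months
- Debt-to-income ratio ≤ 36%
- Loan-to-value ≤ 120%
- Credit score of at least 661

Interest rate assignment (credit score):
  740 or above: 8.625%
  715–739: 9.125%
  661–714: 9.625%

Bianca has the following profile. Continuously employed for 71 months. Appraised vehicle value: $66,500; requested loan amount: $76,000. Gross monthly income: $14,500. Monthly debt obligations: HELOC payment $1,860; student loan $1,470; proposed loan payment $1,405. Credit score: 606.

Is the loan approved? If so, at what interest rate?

Credit score 606 < 661 (below minimum)
LTV = 76,000/66,500 = 114.3% ≤ 120%
Employment 71 ≥ 18 months
Total monthly debts = (1,860 + 1,470 + 1,405) = 4,735. DTI: 4,735 ÷ 14,500 = 32.7%, within the 36% cap
Not all requirements met → denied.

Denied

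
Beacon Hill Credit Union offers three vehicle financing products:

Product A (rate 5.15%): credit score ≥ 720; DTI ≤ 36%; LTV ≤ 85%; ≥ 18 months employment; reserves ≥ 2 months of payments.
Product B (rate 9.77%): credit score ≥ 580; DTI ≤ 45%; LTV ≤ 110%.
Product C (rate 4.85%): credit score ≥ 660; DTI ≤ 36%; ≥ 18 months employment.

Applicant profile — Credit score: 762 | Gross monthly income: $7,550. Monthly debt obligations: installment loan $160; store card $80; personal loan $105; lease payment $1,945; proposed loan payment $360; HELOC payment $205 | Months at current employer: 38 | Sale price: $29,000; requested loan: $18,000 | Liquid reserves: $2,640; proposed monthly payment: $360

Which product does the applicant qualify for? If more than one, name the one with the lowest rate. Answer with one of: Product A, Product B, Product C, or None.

Product B

Total debts = (160 + 80 + 105 + 1,945 + 360 + 205) = 2,855; DTI = 2,855/7,550 = 37.8%.
LTV = 18,000/29,000 = 62.1%.
Reserves = 2,640/360 = 7.3 months.
Product A: score 762 ≥ 720; DTI 37.8% > 36%; LTV 62.1% ≤ 85%; employment 38 ≥ 18 mo; reserves 7.3 ≥ 2 mo → does not qualify.
Product B: score 762 ≥ 580; DTI 37.8% ≤ 45%; LTV 62.1% ≤ 110% → qualifies.
Product C: score 762 ≥ 660; DTI 37.8% > 36%; employment 38 ≥ 18 mo → does not qualify.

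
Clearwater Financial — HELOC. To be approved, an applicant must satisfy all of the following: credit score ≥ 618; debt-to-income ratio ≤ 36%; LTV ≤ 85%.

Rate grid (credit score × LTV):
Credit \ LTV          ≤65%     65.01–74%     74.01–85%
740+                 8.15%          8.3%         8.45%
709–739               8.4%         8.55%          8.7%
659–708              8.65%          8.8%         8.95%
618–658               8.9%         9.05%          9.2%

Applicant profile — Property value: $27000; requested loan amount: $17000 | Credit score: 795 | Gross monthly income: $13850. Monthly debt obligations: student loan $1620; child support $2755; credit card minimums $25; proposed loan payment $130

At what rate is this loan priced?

Credit score 795 ≥ 618; Total monthly debts = (1,620 + 2,755 + 25 + 130) = 4,530. DTI = 4,530/13,850 = 32.7% ≤ 36%
LTV = 17,000/27,000 = 63% ≤ 85%
Score 795 is in the 740+ band; LTV 63% is in the ≤65% band → 8.15%.

8.15%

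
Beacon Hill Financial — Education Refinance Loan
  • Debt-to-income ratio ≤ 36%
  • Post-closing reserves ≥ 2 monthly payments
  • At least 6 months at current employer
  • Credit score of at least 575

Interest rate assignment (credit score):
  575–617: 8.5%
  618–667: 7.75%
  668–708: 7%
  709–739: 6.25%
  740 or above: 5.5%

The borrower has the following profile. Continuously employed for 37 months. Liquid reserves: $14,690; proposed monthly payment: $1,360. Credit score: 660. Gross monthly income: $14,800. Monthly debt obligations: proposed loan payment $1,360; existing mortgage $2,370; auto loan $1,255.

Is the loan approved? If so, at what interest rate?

Approved at 7.75%

Credit score 660 ≥ 575 (meets minimum)
Total monthly debts = (1,360 + 2,370 + 1,255) = 4,985. DTI: 4,985 ÷ 14,800 = 33.7%, within the 36% cap
Reserves: 14,690 ÷ 1,360 = 10.8 months (meets 2-month minimum)
Employment 37 ≥ 6 months
All requirements met. Score 660 falls in the 618–667 tier → 7.75%.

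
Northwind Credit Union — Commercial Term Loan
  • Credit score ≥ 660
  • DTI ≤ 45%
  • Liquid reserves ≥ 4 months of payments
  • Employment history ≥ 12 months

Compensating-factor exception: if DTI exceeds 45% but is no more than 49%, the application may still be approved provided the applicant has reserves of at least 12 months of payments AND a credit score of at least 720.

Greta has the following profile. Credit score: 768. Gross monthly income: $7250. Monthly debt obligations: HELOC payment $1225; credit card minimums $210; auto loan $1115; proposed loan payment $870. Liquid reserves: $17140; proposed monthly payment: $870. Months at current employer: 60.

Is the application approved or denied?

Credit score 768 ≥ 660 (meets base)
Total debts = (1,225 + 210 + 1,115 + 870) = 3,420. DTI: 3,420 ÷ 7,250 = 47.2%, over the 45% base limit.
Reserves: 17,140 ÷ 870 = 19.7 months (meets 4-month minimum)
Employment 60 ≥ 12 months
47.2% falls in the override range (45%–49%), so the compensating-factor test applies.
Reserves 19.7 ≥ 12 months; credit score 768 ≥ 720.
Both compensating conditions met → exception applies.

Approved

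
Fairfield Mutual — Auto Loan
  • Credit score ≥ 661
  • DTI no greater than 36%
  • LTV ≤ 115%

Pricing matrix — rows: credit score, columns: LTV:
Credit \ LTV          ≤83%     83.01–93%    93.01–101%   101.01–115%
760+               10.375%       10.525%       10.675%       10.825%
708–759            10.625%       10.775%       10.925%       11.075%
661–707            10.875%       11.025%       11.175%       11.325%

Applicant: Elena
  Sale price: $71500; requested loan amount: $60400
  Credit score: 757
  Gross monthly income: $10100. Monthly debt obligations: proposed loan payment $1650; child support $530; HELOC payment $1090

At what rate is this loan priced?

Credit score 757 ≥ 661; Total monthly debts = (1,650 + 530 + 1,090) = 3,270. DTI: 3,270 ÷ 10,100 = 32.4%, within the 36% cap
LTV = 60,400/71,500 = 84.5% ≤ 115%
Row: 757 falls in 708–759. Column: 84.5% falls in 83.01–93%. Rate = 10.775%.

10.775%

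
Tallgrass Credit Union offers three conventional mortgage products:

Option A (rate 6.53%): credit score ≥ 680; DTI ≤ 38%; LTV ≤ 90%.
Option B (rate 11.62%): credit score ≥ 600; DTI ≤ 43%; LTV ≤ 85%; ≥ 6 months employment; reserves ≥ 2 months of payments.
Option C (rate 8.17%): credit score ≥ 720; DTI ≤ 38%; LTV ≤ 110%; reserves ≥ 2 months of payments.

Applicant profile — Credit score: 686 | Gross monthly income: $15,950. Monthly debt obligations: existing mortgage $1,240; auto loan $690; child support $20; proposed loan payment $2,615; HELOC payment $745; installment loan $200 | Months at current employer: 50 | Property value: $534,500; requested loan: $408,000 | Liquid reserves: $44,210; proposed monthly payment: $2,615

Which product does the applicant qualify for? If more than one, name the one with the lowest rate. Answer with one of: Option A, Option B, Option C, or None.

Option A

Total debts = (1,240 + 690 + 20 + 2,615 + 745 + 200) = 5,510; DTI = 5,510/15,950 = 34.5%.
LTV = 408,000/534,500 = 76.3%.
Reserves = 44,210/2,615 = 16.9 months.
Option A: score 686 ≥ 680; DTI 34.5% ≤ 38%; LTV 76.3% ≤ 90% → qualifies.
Option B: score 686 ≥ 600; DTI 34.5% ≤ 43%; LTV 76.3% ≤ 85%; employment 50 ≥ 6 mo; reserves 16.9 ≥ 2 mo → qualifies.
Option C: score 686 < 720; DTI 34.5% ≤ 38%; LTV 76.3% ≤ 110%; reserves 16.9 ≥ 2 mo → does not qualify.
Qualifying: Option A, Option B. Lowest rate is 6.53% → Option A.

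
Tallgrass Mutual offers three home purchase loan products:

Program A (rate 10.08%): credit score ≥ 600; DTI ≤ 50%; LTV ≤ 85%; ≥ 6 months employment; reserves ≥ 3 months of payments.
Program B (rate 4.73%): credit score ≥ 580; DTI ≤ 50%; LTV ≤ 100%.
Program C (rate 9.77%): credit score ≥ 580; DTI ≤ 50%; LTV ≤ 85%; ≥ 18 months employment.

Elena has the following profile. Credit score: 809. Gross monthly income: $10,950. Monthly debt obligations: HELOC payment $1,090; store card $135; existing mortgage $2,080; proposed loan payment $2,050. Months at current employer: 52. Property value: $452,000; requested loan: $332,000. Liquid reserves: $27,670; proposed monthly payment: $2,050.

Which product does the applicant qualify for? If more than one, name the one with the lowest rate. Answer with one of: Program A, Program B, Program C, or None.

Program B

Total debts = (1,090 + 135 + 2,080 + 2,050) = 5,355; DTI = 5,355/10,950 = 48.9%.
LTV = 332,000/452,000 = 73.5%.
Reserves = 27,670/2,050 = 13.5 months.
Program A: score 809 ≥ 600; DTI 48.9% ≤ 50%; LTV 73.5% ≤ 85%; employment 52 ≥ 6 mo; reserves 13.5 ≥ 3 mo → qualifies.
Program B: score 809 ≥ 580; DTI 48.9% ≤ 50%; LTV 73.5% ≤ 100% → qualifies.
Program C: score 809 ≥ 580; DTI 48.9% ≤ 50%; LTV 73.5% ≤ 85%; employment 52 ≥ 18 mo → qualifies.
Qualifying: Program A, Program B, Program C. Lowest rate is 4.73% → Program B.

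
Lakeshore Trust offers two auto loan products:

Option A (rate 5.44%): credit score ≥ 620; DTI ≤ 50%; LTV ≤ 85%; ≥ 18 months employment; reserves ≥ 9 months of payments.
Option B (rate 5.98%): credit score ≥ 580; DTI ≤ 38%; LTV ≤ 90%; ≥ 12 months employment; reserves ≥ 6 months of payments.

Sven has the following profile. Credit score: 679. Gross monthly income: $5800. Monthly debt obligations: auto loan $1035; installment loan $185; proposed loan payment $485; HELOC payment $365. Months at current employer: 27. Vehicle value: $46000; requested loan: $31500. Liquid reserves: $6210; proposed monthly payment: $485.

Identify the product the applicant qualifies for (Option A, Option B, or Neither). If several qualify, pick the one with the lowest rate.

Option A

Total debts = (1,035 + 185 + 485 + 365) = 2,070; DTI = 2,070/5,800 = 35.7%.
LTV = 31,500/46,000 = 68.5%.
Reserves = 6,210/485 = 12.8 months.
Option A: score 679 ≥ 620; DTI 35.7% ≤ 50%; LTV 68.5% ≤ 85%; employment 27 ≥ 18 mo; reserves 12.8 ≥ 9 mo → qualifies.
Option B: score 679 ≥ 580; DTI 35.7% ≤ 38%; LTV 68.5% ≤ 90%; employment 27 ≥ 12 mo; reserves 12.8 ≥ 6 mo → qualifies.
Qualifying: Option A, Option B. Lowest rate is 5.44% → Option A.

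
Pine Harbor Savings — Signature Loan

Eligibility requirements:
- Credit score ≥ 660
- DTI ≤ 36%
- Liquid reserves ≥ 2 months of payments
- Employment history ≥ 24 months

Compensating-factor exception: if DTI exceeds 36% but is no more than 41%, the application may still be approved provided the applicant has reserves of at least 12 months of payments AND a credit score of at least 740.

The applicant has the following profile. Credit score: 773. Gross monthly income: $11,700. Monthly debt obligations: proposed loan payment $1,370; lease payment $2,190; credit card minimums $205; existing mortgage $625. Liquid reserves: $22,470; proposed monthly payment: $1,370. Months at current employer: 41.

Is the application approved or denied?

Approved

Credit score 773 ≥ 660 (meets base)
Total debts = (1,370 + 2,190 + 205 + 625) = 4,390. DTI: 4,390 ÷ 11,700 = 37.5%, over the 36% base limit.
Reserves = 22,470/1,370 = 16.4 months ≥ 2
Employment 41 ≥ 24 months
DTI 37.5% is within the 36%–41% exception band; checking compensating factors.
Override check — reserves: 16.4 mo (ok); score: 773 (ok).
Both override conditions satisfied; DTI exception granted.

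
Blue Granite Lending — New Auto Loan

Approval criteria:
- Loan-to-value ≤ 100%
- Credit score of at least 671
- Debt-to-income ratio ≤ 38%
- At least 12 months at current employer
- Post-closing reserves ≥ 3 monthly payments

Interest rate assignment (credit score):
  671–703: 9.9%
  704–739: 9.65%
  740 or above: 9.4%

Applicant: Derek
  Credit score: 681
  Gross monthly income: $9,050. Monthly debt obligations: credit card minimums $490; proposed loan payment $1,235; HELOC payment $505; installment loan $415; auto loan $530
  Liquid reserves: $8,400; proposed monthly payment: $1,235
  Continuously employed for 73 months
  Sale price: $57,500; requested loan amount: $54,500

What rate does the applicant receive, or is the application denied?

Approved at 9.9%

Credit score 681 ≥ 671 (meets minimum)
Total monthly debts = (490 + 1,235 + 505 + 415 + 530) = 3,175. DTI = 3,175/9,050 = 35.1% ≤ 38%
Liquid reserves cover 8,400/1,235 = 6.8 months — ≥ 3 required
Employment 73 ≥ 12 months
LTV: 54,500 ÷ 57,500 = 94.8%, within 100% cap
All requirements met. Score 681 falls in the 671–703 tier → 9.9%.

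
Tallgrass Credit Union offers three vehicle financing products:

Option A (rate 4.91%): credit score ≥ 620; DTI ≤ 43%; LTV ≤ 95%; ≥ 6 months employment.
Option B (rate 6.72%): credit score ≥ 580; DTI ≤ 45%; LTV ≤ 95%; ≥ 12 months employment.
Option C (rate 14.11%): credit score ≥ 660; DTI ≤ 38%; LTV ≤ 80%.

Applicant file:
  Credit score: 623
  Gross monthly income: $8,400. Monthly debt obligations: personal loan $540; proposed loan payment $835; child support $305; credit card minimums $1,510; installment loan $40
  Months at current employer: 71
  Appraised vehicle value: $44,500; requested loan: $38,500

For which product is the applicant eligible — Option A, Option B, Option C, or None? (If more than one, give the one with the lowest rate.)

Option A

Total debts = (540 + 835 + 305 + 1,510 + 40) = 3,230; DTI = 3,230/8,400 = 38.5%.
LTV = 38,500/44,500 = 86.5%.
Option A: score 623 ≥ 620; DTI 38.5% ≤ 43%; LTV 86.5% ≤ 95%; employment 71 ≥ 6 mo → qualifies.
Option B: score 623 ≥ 580; DTI 38.5% ≤ 45%; LTV 86.5% ≤ 95%; employment 71 ≥ 12 mo → qualifies.
Option C: score 623 < 660; DTI 38.5% > 38%; LTV 86.5% > 80% → does not qualify.
Qualifying: Option A, Option B. Lowest rate is 4.91% → Option A.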